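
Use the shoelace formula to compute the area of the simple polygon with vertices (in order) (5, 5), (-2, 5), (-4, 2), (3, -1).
Area = 69/2

Shoelace formula: Area = (1/2) |Σ_i (x_i · y_{i+1} − x_{i+1} · y_i)| (indices mod n). Compute each cross term:
  (5)(5) − (-2)(5) = 35
  (-2)(2) − (-4)(5) = 16
  (-4)(-1) − (3)(2) = -2
  (3)(5) − (5)(-1) = 20
Sum = 69, so (signed) Area = 69/2 = 69/2, |Area| = 69/2.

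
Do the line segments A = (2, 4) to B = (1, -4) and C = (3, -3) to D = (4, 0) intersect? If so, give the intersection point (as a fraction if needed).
No (intersection of containing lines falls outside at least one segment)

Parametrize and solve: t = 2, s = -3. At least one of these is outside [0, 1], so the segments do not intersect.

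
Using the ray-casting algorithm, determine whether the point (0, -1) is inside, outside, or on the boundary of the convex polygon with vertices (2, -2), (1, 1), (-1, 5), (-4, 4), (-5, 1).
The point (0, -1) lies strictly inside the polygon

Cast a horizontal ray to the right from the query point and count how many polygon edges it crosses (each edge strictly once or zero times, handled with the usual half-open convention). 
Parity of crossings → odd ⇒ inside.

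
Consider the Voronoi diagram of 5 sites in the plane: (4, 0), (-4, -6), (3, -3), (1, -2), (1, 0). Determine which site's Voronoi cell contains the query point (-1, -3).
Nearest site = (1, -2)

The Voronoi cell of site s contains exactly those query points closer to s than to any other site. Compute squared distances from q = (-1, -3) to each site:
  (1 − -1)² + (-2 − -3)² = 5
  (1 − -1)² + (0 − -3)² = 13
  (3 − -1)² + (-3 − -3)² = 16
  (-4 − -1)² + (-6 − -3)² = 18
  (4 − -1)² + (0 − -3)² = 34
Minimum is attained by (1, -2), so q lies in its Voronoi cell.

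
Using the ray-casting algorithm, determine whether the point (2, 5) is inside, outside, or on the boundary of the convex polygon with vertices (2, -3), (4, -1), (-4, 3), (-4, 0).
The point (2, 5) lies strictly outside the polygon

Cast a horizontal ray to the right from the query point and count how many polygon edges it crosses (each edge strictly once or zero times, handled with the usual half-open convention). 
Parity of crossings → even ⇒ outside.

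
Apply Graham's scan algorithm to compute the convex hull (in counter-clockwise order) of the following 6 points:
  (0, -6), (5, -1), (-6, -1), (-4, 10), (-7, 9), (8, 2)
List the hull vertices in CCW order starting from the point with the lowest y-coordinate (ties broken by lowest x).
Hull (CCW) = [(0, -6), (8, 2), (-4, 10), (-7, 9), (-6, -1)]

Graham scan procedure:
  1. Find the pivot p₀ = point with lowest y (tie → lowest x): (0, -6).
  2. Sort the remaining points by polar angle around p₀.
  3. Walk through sorted points, maintaining a stack; pop the top while the last three entries make a non-left turn (cross product ≤ 0).
  4. Final stack is the convex hull in CCW order: (0, -6), (8, 2), (-4, 10), (-7, 9), (-6, -1).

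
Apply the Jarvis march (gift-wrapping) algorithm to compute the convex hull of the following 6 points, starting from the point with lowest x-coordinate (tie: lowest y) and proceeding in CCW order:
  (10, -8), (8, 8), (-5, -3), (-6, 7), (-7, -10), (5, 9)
Hull (CCW) = [(-7, -10), (10, -8), (8, 8), (5, 9), (-6, 7)]

Jarvis march: at each step, from the current hull vertex p, select the next vertex q as the point such that every other point lies strictly to the left of (or on) the directed line p → q. (Equivalently: for every other point r, the cross product (q − p) × (r − p) ≥ 0.)
Starting point (lowest x, tie lowest y): (-7, -10). Wrap until returning to start. Resulting hull: (-7, -10), (10, -8), (8, 8), (5, 9), (-6, 7).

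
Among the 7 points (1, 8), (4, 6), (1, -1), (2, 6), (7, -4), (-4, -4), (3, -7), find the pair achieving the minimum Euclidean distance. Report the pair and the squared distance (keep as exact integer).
Pair = ((4, 6), (2, 6)); squared distance = 4

Compute all C(7, 2) = 21 pairwise squared distances (x_i − x_j)² + (y_i − y_j)². The minimum is 4, attained by the pair ((4, 6), (2, 6)).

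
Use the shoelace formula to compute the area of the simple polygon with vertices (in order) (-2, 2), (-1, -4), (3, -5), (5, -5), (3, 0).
Area = 29

Shoelace formula: Area = (1/2) |Σ_i (x_i · y_{i+1} − x_{i+1} · y_i)| (indices mod n). Compute each cross term:
  (-2)(-4) − (-1)(2) = 10
  (-1)(-5) − (3)(-4) = 17
  (3)(-5) − (5)(-5) = 10
  (5)(0) − (3)(-5) = 15
  (3)(2) − (-2)(0) = 6
Sum = 58, so (signed) Area = 58/2 = 29, |Area| = 29.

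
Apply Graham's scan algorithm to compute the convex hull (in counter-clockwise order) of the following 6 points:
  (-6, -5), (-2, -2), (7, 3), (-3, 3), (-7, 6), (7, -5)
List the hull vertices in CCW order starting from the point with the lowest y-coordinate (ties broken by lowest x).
Hull (CCW) = [(-6, -5), (7, -5), (7, 3), (-7, 6)]

Graham scan procedure:
  1. Find the pivot p₀ = point with lowest y (tie → lowest x): (-6, -5).
  2. Sort the remaining points by polar angle around p₀.
  3. Walk through sorted points, maintaining a stack; pop the top while the last three entries make a non-left turn (cross product ≤ 0).
  4. Final stack is the convex hull in CCW order: (-6, -5), (7, -5), (7, 3), (-7, 6).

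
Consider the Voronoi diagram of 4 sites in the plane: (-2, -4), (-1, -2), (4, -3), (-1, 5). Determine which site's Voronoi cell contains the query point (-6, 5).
Nearest site = (-1, 5)

The Voronoi cell of site s contains exactly those query points closer to s than to any other site. Compute squared distances from q = (-6, 5) to each site:
  (-1 − -6)² + (5 − 5)² = 25
  (-1 − -6)² + (-2 − 5)² = 74
  (-2 − -6)² + (-4 − 5)² = 97
  (4 − -6)² + (-3 − 5)² = 164
Minimum is attained by (-1, 5), so q lies in its Voronoi cell.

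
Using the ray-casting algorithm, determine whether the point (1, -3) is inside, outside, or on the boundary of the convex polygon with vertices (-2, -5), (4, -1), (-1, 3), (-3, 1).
The point (1, -3) lies on the polygon boundary

Boundary check: the query satisfies the collinearity and bounding-box conditions for some polygon edge, so it lies exactly on the boundary.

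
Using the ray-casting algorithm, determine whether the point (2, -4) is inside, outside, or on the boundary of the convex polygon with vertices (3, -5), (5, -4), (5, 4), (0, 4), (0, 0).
The point (2, -4) lies strictly outside the polygon

Cast a horizontal ray to the right from the query point and count how many polygon edges it crosses (each edge strictly once or zero times, handled with the usual half-open convention). 
Parity of crossings → even ⇒ outside.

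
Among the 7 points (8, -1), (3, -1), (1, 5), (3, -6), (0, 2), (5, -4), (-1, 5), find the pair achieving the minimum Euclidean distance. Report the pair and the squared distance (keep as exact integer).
Pair = ((1, 5), (-1, 5)); squared distance = 4

Compute all C(7, 2) = 21 pairwise squared distances (x_i − x_j)² + (y_i − y_j)². The minimum is 4, attained by the pair ((1, 5), (-1, 5)).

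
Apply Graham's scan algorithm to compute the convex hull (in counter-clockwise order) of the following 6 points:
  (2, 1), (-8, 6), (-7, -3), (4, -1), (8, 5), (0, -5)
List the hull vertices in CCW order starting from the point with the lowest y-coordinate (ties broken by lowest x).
Hull (CCW) = [(0, -5), (4, -1), (8, 5), (-8, 6), (-7, -3)]

Graham scan procedure:
  1. Find the pivot p₀ = point with lowest y (tie → lowest x): (0, -5).
  2. Sort the remaining points by polar angle around p₀.
  3. Walk through sorted points, maintaining a stack; pop the top while the last three entries make a non-left turn (cross product ≤ 0).
  4. Final stack is the convex hull in CCW order: (0, -5), (4, -1), (8, 5), (-8, 6), (-7, -3).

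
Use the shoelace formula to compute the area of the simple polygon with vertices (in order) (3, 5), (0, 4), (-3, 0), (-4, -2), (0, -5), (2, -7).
Area = 91/2

Shoelace formula: Area = (1/2) |Σ_i (x_i · y_{i+1} − x_{i+1} · y_i)| (indices mod n). Compute each cross term:
  (3)(4) − (0)(5) = 12
  (0)(0) − (-3)(4) = 12
  (-3)(-2) − (-4)(0) = 6
  (-4)(-5) − (0)(-2) = 20
  (0)(-7) − (2)(-5) = 10
  (2)(5) − (3)(-7) = 31
Sum = 91, so (signed) Area = 91/2 = 91/2, |Area| = 91/2.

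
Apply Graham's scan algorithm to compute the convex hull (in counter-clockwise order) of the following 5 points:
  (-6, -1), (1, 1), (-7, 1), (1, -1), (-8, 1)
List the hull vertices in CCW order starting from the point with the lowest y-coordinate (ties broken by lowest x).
Hull (CCW) = [(-6, -1), (1, -1), (1, 1), (-8, 1)]

Graham scan procedure:
  1. Find the pivot p₀ = point with lowest y (tie → lowest x): (-6, -1).
  2. Sort the remaining points by polar angle around p₀.
  3. Walk through sorted points, maintaining a stack; pop the top while the last three entries make a non-left turn (cross product ≤ 0).
  4. Final stack is the convex hull in CCW order: (-6, -1), (1, -1), (1, 1), (-8, 1).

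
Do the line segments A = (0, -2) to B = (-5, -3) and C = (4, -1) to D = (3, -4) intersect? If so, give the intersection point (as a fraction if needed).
No (intersection of containing lines falls outside at least one segment)

Parametrize and solve: t = -11/14, s = 1/14. At least one of these is outside [0, 1], so the segments do not intersect.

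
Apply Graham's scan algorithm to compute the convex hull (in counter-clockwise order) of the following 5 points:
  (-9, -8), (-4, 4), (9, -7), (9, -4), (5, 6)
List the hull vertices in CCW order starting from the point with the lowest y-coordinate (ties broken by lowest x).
Hull (CCW) = [(-9, -8), (9, -7), (9, -4), (5, 6), (-4, 4)]

Graham scan procedure:
  1. Find the pivot p₀ = point with lowest y (tie → lowest x): (-9, -8).
  2. Sort the remaining points by polar angle around p₀.
  3. Walk through sorted points, maintaining a stack; pop the top while the last three entries make a non-left turn (cross product ≤ 0).
  4. Final stack is the convex hull in CCW order: (-9, -8), (9, -7), (9, -4), (5, 6), (-4, 4).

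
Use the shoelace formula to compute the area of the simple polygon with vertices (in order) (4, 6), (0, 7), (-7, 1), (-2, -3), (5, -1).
Area = 151/2

Shoelace formula: Area = (1/2) |Σ_i (x_i · y_{i+1} − x_{i+1} · y_i)| (indices mod n). Compute each cross term:
  (4)(7) − (0)(6) = 28
  (0)(1) − (-7)(7) = 49
  (-7)(-3) − (-2)(1) = 23
  (-2)(-1) − (5)(-3) = 17
  (5)(6) − (4)(-1) = 34
Sum = 151, so (signed) Area = 151/2 = 151/2, |Area| = 151/2.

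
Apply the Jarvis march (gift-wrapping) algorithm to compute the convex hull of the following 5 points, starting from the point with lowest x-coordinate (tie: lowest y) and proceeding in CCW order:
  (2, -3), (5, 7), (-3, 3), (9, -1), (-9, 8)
Hull (CCW) = [(-9, 8), (2, -3), (9, -1), (5, 7)]

Jarvis march: at each step, from the current hull vertex p, select the next vertex q as the point such that every other point lies strictly to the left of (or on) the directed line p → q. (Equivalently: for every other point r, the cross product (q − p) × (r − p) ≥ 0.)
Starting point (lowest x, tie lowest y): (-9, 8). Wrap until returning to start. Resulting hull: (-9, 8), (2, -3), (9, -1), (5, 7).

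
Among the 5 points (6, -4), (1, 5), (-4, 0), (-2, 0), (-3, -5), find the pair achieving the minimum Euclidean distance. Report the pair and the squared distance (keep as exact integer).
Pair = ((-4, 0), (-2, 0)); squared distance = 4

Compute all C(5, 2) = 10 pairwise squared distances (x_i − x_j)² + (y_i − y_j)². The minimum is 4, attained by the pair ((-4, 0), (-2, 0)).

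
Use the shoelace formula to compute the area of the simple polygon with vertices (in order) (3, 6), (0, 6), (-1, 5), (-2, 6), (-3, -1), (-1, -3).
Area = 59/2

Shoelace formula: Area = (1/2) |Σ_i (x_i · y_{i+1} − x_{i+1} · y_i)| (indices mod n). Compute each cross term:
  (3)(6) − (0)(6) = 18
  (0)(5) − (-1)(6) = 6
  (-1)(6) − (-2)(5) = 4
  (-2)(-1) − (-3)(6) = 20
  (-3)(-3) − (-1)(-1) = 8
  (-1)(6) − (3)(-3) = 3
Sum = 59, so (signed) Area = 59/2 = 59/2, |Area| = 59/2.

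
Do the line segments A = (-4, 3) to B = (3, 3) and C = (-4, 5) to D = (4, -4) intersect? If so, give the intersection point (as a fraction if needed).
Yes; intersection at (-20/9, 3) (t = 16/63 on AB, s = 2/9 on CD)

Parametrize AB as A + t(B − A) = (-4 + 7 t, 3 + 0 t) and CD as C + s(D − C) = (-4 + 8 s, 5 + -9 s). Solve the linear system for (t, s). Determinant = 63 ≠ 0, so a unique intersection of the containing lines exists. Solution: t = 16/63, s = 2/9 — both in [0, 1], so the segments cross. Intersection point: (-20/9, 3).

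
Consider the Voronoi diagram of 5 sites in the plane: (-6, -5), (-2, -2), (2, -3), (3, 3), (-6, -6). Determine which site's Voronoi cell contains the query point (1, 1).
Nearest site = (3, 3)

The Voronoi cell of site s contains exactly those query points closer to s than to any other site. Compute squared distances from q = (1, 1) to each site:
  (3 − 1)² + (3 − 1)² = 8
  (2 − 1)² + (-3 − 1)² = 17
  (-2 − 1)² + (-2 − 1)² = 18
  (-6 − 1)² + (-5 − 1)² = 85
  (-6 − 1)² + (-6 − 1)² = 98
Minimum is attained by (3, 3), so q lies in its Voronoi cell.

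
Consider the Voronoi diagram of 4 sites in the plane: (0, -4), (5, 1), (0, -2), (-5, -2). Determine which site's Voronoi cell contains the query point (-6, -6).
Nearest site = (-5, -2)

The Voronoi cell of site s contains exactly those query points closer to s than to any other site. Compute squared distances from q = (-6, -6) to each site:
  (-5 − -6)² + (-2 − -6)² = 17
  (0 − -6)² + (-4 − -6)² = 40
  (0 − -6)² + (-2 − -6)² = 52
  (5 − -6)² + (1 − -6)² = 170
Minimum is attained by (-5, -2), so q lies in its Voronoi cell.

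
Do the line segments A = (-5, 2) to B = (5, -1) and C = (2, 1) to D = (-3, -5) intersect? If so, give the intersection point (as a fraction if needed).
Yes; intersection at (19/15, 3/25) (t = 47/75 on AB, s = 11/75 on CD)

Parametrize AB as A + t(B − A) = (-5 + 10 t, 2 + -3 t) and CD as C + s(D − C) = (2 + -5 s, 1 + -6 s). Solve the linear system for (t, s). Determinant = 75 ≠ 0, so a unique intersection of the containing lines exists. Solution: t = 47/75, s = 11/75 — both in [0, 1], so the segments cross. Intersection point: (19/15, 3/25).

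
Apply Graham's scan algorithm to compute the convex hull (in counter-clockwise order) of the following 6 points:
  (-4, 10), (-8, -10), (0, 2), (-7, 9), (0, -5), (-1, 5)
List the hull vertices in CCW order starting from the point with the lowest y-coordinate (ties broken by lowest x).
Hull (CCW) = [(-8, -10), (0, -5), (0, 2), (-1, 5), (-4, 10), (-7, 9)]

Graham scan procedure:
  1. Find the pivot p₀ = point with lowest y (tie → lowest x): (-8, -10).
  2. Sort the remaining points by polar angle around p₀.
  3. Walk through sorted points, maintaining a stack; pop the top while the last three entries make a non-left turn (cross product ≤ 0).
  4. Final stack is the convex hull in CCW order: (-8, -10), (0, -5), (0, 2), (-1, 5), (-4, 10), (-7, 9).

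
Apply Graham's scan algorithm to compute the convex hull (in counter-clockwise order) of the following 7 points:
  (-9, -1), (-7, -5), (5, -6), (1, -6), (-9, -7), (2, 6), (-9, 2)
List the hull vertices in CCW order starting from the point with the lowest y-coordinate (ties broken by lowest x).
Hull (CCW) = [(-9, -7), (5, -6), (2, 6), (-9, 2)]

Graham scan procedure:
  1. Find the pivot p₀ = point with lowest y (tie → lowest x): (-9, -7).
  2. Sort the remaining points by polar angle around p₀.
  3. Walk through sorted points, maintaining a stack; pop the top while the last three entries make a non-left turn (cross product ≤ 0).
  4. Final stack is the convex hull in CCW order: (-9, -7), (5, -6), (2, 6), (-9, 2).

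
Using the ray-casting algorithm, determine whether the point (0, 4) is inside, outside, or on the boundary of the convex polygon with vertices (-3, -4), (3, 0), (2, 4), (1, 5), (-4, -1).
The point (0, 4) lies strictly outside the polygon

Cast a horizontal ray to the right from the query point and count how many polygon edges it crosses (each edge strictly once or zero times, handled with the usual half-open convention). 
Parity of crossings → even ⇒ outside.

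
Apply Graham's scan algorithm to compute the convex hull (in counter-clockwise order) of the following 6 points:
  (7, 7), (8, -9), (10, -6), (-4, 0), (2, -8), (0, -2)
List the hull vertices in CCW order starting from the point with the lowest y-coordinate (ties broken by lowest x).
Hull (CCW) = [(8, -9), (10, -6), (7, 7), (-4, 0), (2, -8)]

Graham scan procedure:
  1. Find the pivot p₀ = point with lowest y (tie → lowest x): (8, -9).
  2. Sort the remaining points by polar angle around p₀.
  3. Walk through sorted points, maintaining a stack; pop the top while the last three entries make a non-left turn (cross product ≤ 0).
  4. Final stack is the convex hull in CCW order: (8, -9), (10, -6), (7, 7), (-4, 0), (2, -8).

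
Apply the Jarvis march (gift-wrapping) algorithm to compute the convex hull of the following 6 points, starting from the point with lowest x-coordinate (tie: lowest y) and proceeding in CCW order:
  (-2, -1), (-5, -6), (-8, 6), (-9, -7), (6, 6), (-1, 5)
Hull (CCW) = [(-9, -7), (-5, -6), (6, 6), (-8, 6)]

Jarvis march: at each step, from the current hull vertex p, select the next vertex q as the point such that every other point lies strictly to the left of (or on) the directed line p → q. (Equivalently: for every other point r, the cross product (q − p) × (r − p) ≥ 0.)
Starting point (lowest x, tie lowest y): (-9, -7). Wrap until returning to start. Resulting hull: (-9, -7), (-5, -6), (6, 6), (-8, 6).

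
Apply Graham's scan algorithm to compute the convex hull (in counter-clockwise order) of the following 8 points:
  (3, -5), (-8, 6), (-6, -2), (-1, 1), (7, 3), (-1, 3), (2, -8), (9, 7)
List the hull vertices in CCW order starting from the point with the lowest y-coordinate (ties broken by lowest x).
Hull (CCW) = [(2, -8), (9, 7), (-8, 6), (-6, -2)]

Graham scan procedure:
  1. Find the pivot p₀ = point with lowest y (tie → lowest x): (2, -8).
  2. Sort the remaining points by polar angle around p₀.
  3. Walk through sorted points, maintaining a stack; pop the top while the last three entries make a non-left turn (cross product ≤ 0).
  4. Final stack is the convex hull in CCW order: (2, -8), (9, 7), (-8, 6), (-6, -2).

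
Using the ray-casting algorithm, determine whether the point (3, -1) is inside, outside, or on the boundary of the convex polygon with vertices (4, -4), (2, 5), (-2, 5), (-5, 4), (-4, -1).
The point (3, -1) lies strictly inside the polygon

Cast a horizontal ray to the right from the query point and count how many polygon edges it crosses (each edge strictly once or zero times, handled with the usual half-open convention). 
Parity of crossings → odd ⇒ inside.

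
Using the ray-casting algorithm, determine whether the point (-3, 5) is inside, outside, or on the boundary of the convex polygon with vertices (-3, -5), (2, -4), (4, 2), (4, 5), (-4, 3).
The point (-3, 5) lies strictly outside the polygon

Cast a horizontal ray to the right from the query point and count how many polygon edges it crosses (each edge strictly once or zero times, handled with the usual half-open convention). 
Parity of crossings → even ⇒ outside.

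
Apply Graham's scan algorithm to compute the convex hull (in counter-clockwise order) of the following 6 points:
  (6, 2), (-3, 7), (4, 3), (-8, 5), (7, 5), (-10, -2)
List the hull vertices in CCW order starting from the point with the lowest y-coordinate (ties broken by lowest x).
Hull (CCW) = [(-10, -2), (6, 2), (7, 5), (-3, 7), (-8, 5)]

Graham scan procedure:
  1. Find the pivot p₀ = point with lowest y (tie → lowest x): (-10, -2).
  2. Sort the remaining points by polar angle around p₀.
  3. Walk through sorted points, maintaining a stack; pop the top while the last three entries make a non-left turn (cross product ≤ 0).
  4. Final stack is the convex hull in CCW order: (-10, -2), (6, 2), (7, 5), (-3, 7), (-8, 5).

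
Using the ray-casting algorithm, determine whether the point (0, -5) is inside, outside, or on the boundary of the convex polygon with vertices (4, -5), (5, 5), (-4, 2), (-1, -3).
The point (0, -5) lies strictly outside the polygon

Cast a horizontal ray to the right from the query point and count how many polygon edges it crosses (each edge strictly once or zero times, handled with the usual half-open convention). 
Parity of crossings → even ⇒ outside.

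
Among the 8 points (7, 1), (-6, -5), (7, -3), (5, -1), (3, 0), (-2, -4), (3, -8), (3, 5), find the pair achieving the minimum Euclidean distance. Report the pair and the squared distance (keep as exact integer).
Pair = ((5, -1), (3, 0)); squared distance = 5

Compute all C(8, 2) = 28 pairwise squared distances (x_i − x_j)² + (y_i − y_j)². The minimum is 5, attained by the pair ((5, -1), (3, 0)).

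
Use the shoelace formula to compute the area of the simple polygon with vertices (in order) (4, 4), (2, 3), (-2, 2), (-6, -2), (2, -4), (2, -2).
Area = 39

Shoelace formula: Area = (1/2) |Σ_i (x_i · y_{i+1} − x_{i+1} · y_i)| (indices mod n). Compute each cross term:
  (4)(3) − (2)(4) = 4
  (2)(2) − (-2)(3) = 10
  (-2)(-2) − (-6)(2) = 16
  (-6)(-4) − (2)(-2) = 28
  (2)(-2) − (2)(-4) = 4
  (2)(4) − (4)(-2) = 16
Sum = 78, so (signed) Area = 78/2 = 39, |Area| = 39.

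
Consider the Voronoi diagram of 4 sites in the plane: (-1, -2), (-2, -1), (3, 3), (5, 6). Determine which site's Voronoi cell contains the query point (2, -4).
Nearest site = (-1, -2)

The Voronoi cell of site s contains exactly those query points closer to s than to any other site. Compute squared distances from q = (2, -4) to each site:
  (-1 − 2)² + (-2 − -4)² = 13
  (-2 − 2)² + (-1 − -4)² = 25
  (3 − 2)² + (3 − -4)² = 50
  (5 − 2)² + (6 − -4)² = 109
Minimum is attained by (-1, -2), so q lies in its Voronoi cell.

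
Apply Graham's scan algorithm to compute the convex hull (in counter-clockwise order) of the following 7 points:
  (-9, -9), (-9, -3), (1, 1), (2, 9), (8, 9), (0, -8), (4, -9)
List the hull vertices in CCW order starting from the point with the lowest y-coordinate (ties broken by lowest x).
Hull (CCW) = [(-9, -9), (4, -9), (8, 9), (2, 9), (-9, -3)]

Graham scan procedure:
  1. Find the pivot p₀ = point with lowest y (tie → lowest x): (-9, -9).
  2. Sort the remaining points by polar angle around p₀.
  3. Walk through sorted points, maintaining a stack; pop the top while the last three entries make a non-left turn (cross product ≤ 0).
  4. Final stack is the convex hull in CCW order: (-9, -9), (4, -9), (8, 9), (2, 9), (-9, -3).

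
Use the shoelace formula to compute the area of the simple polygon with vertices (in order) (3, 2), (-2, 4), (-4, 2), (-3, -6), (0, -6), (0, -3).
Area = 85/2

Shoelace formula: Area = (1/2) |Σ_i (x_i · y_{i+1} − x_{i+1} · y_i)| (indices mod n). Compute each cross term:
  (3)(4) − (-2)(2) = 16
  (-2)(2) − (-4)(4) = 12
  (-4)(-6) − (-3)(2) = 30
  (-3)(-6) − (0)(-6) = 18
  (0)(-3) − (0)(-6) = 0
  (0)(2) − (3)(-3) = 9
Sum = 85, so (signed) Area = 85/2 = 85/2, |Area| = 85/2.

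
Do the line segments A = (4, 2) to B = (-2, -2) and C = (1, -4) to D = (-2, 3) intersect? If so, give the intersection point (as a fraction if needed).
Yes; intersection at (-1/3, -8/9) (t = 13/18 on AB, s = 4/9 on CD)

Parametrize AB as A + t(B − A) = (4 + -6 t, 2 + -4 t) and CD as C + s(D − C) = (1 + -3 s, -4 + 7 s). Solve the linear system for (t, s). Determinant = 54 ≠ 0, so a unique intersection of the containing lines exists. Solution: t = 13/18, s = 4/9 — both in [0, 1], so the segments cross. Intersection point: (-1/3, -8/9).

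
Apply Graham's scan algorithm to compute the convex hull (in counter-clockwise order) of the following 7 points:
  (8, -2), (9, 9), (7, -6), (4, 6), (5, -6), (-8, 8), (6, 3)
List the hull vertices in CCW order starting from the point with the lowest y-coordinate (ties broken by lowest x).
Hull (CCW) = [(5, -6), (7, -6), (8, -2), (9, 9), (-8, 8)]

Graham scan procedure:
  1. Find the pivot p₀ = point with lowest y (tie → lowest x): (5, -6).
  2. Sort the remaining points by polar angle around p₀.
  3. Walk through sorted points, maintaining a stack; pop the top while the last three entries make a non-left turn (cross product ≤ 0).
  4. Final stack is the convex hull in CCW order: (5, -6), (7, -6), (8, -2), (9, 9), (-8, 8).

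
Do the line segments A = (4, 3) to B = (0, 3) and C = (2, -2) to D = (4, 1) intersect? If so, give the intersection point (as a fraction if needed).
No (intersection of containing lines falls outside at least one segment)

Parametrize and solve: t = -1/3, s = 5/3. At least one of these is outside [0, 1], so the segments do not intersect.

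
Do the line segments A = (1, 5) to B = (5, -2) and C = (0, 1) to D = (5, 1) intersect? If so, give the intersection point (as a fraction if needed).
Yes; intersection at (23/7, 1) (t = 4/7 on AB, s = 23/35 on CD)

Parametrize AB as A + t(B − A) = (1 + 4 t, 5 + -7 t) and CD as C + s(D − C) = (0 + 5 s, 1 + 0 s). Solve the linear system for (t, s). Determinant = -35 ≠ 0, so a unique intersection of the containing lines exists. Solution: t = 4/7, s = 23/35 — both in [0, 1], so the segments cross. Intersection point: (23/7, 1).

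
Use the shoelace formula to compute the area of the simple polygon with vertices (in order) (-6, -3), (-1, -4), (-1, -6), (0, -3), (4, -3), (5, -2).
Area = 9

Shoelace formula: Area = (1/2) |Σ_i (x_i · y_{i+1} − x_{i+1} · y_i)| (indices mod n). Compute each cross term:
  (-6)(-4) − (-1)(-3) = 21
  (-1)(-6) − (-1)(-4) = 2
  (-1)(-3) − (0)(-6) = 3
  (0)(-3) − (4)(-3) = 12
  (4)(-2) − (5)(-3) = 7
  (5)(-3) − (-6)(-2) = -27
Sum = 18, so (signed) Area = 18/2 = 9, |Area| = 9.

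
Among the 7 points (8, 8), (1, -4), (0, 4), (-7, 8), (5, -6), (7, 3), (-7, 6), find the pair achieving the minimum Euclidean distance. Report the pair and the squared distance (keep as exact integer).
Pair = ((-7, 8), (-7, 6)); squared distance = 4

Compute all C(7, 2) = 21 pairwise squared distances (x_i − x_j)² + (y_i − y_j)². The minimum is 4, attained by the pair ((-7, 8), (-7, 6)).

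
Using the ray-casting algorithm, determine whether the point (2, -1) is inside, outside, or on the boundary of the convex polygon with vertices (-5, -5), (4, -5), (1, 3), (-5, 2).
The point (2, -1) lies strictly inside the polygon

Cast a horizontal ray to the right from the query point and count how many polygon edges it crosses (each edge strictly once or zero times, handled with the usual half-open convention). 
Parity of crossings → odd ⇒ inside.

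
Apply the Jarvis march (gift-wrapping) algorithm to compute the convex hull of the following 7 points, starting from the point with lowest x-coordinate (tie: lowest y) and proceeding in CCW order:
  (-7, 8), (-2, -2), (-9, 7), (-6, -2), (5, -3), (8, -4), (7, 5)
Hull (CCW) = [(-9, 7), (-6, -2), (8, -4), (7, 5), (-7, 8)]

Jarvis march: at each step, from the current hull vertex p, select the next vertex q as the point such that every other point lies strictly to the left of (or on) the directed line p → q. (Equivalently: for every other point r, the cross product (q − p) × (r − p) ≥ 0.)
Starting point (lowest x, tie lowest y): (-9, 7). Wrap until returning to start. Resulting hull: (-9, 7), (-6, -2), (8, -4), (7, 5), (-7, 8).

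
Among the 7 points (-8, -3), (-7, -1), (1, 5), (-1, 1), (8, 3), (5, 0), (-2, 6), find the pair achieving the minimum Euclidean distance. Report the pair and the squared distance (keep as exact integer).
Pair = ((-8, -3), (-7, -1)); squared distance = 5

Compute all C(7, 2) = 21 pairwise squared distances (x_i − x_j)² + (y_i − y_j)². The minimum is 5, attained by the pair ((-8, -3), (-7, -1)).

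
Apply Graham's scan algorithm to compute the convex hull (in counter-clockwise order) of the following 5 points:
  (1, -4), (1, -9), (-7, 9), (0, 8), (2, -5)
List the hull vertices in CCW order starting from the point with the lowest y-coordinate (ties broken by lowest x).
Hull (CCW) = [(1, -9), (2, -5), (0, 8), (-7, 9)]

Graham scan procedure:
  1. Find the pivot p₀ = point with lowest y (tie → lowest x): (1, -9).
  2. Sort the remaining points by polar angle around p₀.
  3. Walk through sorted points, maintaining a stack; pop the top while the last three entries make a non-left turn (cross product ≤ 0).
  4. Final stack is the convex hull in CCW order: (1, -9), (2, -5), (0, 8), (-7, 9).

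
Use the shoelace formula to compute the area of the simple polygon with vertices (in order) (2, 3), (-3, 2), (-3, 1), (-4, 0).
Area = 4

Shoelace formula: Area = (1/2) |Σ_i (x_i · y_{i+1} − x_{i+1} · y_i)| (indices mod n). Compute each cross term:
  (2)(2) − (-3)(3) = 13
  (-3)(1) − (-3)(2) = 3
  (-3)(0) − (-4)(1) = 4
  (-4)(3) − (2)(0) = -12
Sum = 8, so (signed) Area = 8/2 = 4, |Area| = 4.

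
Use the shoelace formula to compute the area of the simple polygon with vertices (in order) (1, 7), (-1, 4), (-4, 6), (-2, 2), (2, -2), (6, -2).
Area = 77/2

Shoelace formula: Area = (1/2) |Σ_i (x_i · y_{i+1} − x_{i+1} · y_i)| (indices mod n). Compute each cross term:
  (1)(4) − (-1)(7) = 11
  (-1)(6) − (-4)(4) = 10
  (-4)(2) − (-2)(6) = 4
  (-2)(-2) − (2)(2) = 0
  (2)(-2) − (6)(-2) = 8
  (6)(7) − (1)(-2) = 44
Sum = 77, so (signed) Area = 77/2 = 77/2, |Area| = 77/2.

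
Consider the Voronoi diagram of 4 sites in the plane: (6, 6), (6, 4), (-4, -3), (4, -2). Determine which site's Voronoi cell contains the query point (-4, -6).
Nearest site = (-4, -3)

The Voronoi cell of site s contains exactly those query points closer to s than to any other site. Compute squared distances from q = (-4, -6) to each site:
  (-4 − -4)² + (-3 − -6)² = 9
  (4 − -4)² + (-2 − -6)² = 80
  (6 − -4)² + (4 − -6)² = 200
  (6 − -4)² + (6 − -6)² = 244
Minimum is attained by (-4, -3), so q lies in its Voronoi cell.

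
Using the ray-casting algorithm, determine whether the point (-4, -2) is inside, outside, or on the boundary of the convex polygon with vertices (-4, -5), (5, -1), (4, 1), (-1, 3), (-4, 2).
The point (-4, -2) lies on the polygon boundary

Boundary check: the query satisfies the collinearity and bounding-box conditions for some polygon edge, so it lies exactly on the boundary.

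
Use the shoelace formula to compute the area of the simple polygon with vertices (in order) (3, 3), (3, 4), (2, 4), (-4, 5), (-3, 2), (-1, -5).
Area = 69/2

Shoelace formula: Area = (1/2) |Σ_i (x_i · y_{i+1} − x_{i+1} · y_i)| (indices mod n). Compute each cross term:
  (3)(4) − (3)(3) = 3
  (3)(4) − (2)(4) = 4
  (2)(5) − (-4)(4) = 26
  (-4)(2) − (-3)(5) = 7
  (-3)(-5) − (-1)(2) = 17
  (-1)(3) − (3)(-5) = 12
Sum = 69, so (signed) Area = 69/2 = 69/2, |Area| = 69/2.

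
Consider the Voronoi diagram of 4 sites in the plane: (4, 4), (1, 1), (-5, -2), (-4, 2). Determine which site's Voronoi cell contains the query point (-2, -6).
Nearest site = (-5, -2)

The Voronoi cell of site s contains exactly those query points closer to s than to any other site. Compute squared distances from q = (-2, -6) to each site:
  (-5 − -2)² + (-2 − -6)² = 25
  (1 − -2)² + (1 − -6)² = 58
  (-4 − -2)² + (2 − -6)² = 68
  (4 − -2)² + (4 − -6)² = 136
Minimum is attained by (-5, -2), so q lies in its Voronoi cell.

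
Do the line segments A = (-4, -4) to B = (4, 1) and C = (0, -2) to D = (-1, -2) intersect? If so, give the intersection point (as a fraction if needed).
Yes; intersection at (-4/5, -2) (t = 2/5 on AB, s = 4/5 on CD)

Parametrize AB as A + t(B − A) = (-4 + 8 t, -4 + 5 t) and CD as C + s(D − C) = (0 + -1 s, -2 + 0 s). Solve the linear system for (t, s). Determinant = -5 ≠ 0, so a unique intersection of the containing lines exists. Solution: t = 2/5, s = 4/5 — both in [0, 1], so the segments cross. Intersection point: (-4/5, -2).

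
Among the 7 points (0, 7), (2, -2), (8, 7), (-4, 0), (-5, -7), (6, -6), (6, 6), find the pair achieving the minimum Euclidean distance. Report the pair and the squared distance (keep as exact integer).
Pair = ((8, 7), (6, 6)); squared distance = 5

Compute all C(7, 2) = 21 pairwise squared distances (x_i − x_j)² + (y_i − y_j)². The minimum is 5, attained by the pair ((8, 7), (6, 6)).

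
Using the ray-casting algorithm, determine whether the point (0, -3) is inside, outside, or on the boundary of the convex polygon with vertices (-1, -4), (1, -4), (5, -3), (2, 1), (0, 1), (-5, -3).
The point (0, -3) lies strictly inside the polygon

Cast a horizontal ray to the right from the query point and count how many polygon edges it crosses (each edge strictly once or zero times, handled with the usual half-open convention). 
Parity of crossings → odd ⇒ inside.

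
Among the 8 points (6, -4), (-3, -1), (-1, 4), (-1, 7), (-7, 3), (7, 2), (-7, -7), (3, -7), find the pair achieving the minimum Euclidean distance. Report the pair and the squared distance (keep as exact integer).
Pair = ((-1, 4), (-1, 7)); squared distance = 9

Compute all C(8, 2) = 28 pairwise squared distances (x_i − x_j)² + (y_i − y_j)². The minimum is 9, attained by the pair ((-1, 4), (-1, 7)).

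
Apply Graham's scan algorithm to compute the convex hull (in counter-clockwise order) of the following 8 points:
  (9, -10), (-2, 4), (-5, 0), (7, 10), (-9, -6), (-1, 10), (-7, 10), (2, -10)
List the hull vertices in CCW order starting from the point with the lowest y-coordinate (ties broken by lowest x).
Hull (CCW) = [(2, -10), (9, -10), (7, 10), (-7, 10), (-9, -6)]

Graham scan procedure:
  1. Find the pivot p₀ = point with lowest y (tie → lowest x): (2, -10).
  2. Sort the remaining points by polar angle around p₀.
  3. Walk through sorted points, maintaining a stack; pop the top while the last three entries make a non-left turn (cross product ≤ 0).
  4. Final stack is the convex hull in CCW order: (2, -10), (9, -10), (7, 10), (-7, 10), (-9, -6).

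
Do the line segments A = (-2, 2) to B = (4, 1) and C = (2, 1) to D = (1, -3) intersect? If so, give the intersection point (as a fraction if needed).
No (intersection of containing lines falls outside at least one segment)

Parametrize and solve: t = 17/25, s = -2/25. At least one of these is outside [0, 1], so the segments do not intersect.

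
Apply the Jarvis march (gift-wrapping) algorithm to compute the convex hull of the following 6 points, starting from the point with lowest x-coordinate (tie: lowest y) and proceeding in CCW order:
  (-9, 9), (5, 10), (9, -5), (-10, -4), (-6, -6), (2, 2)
Hull (CCW) = [(-10, -4), (-6, -6), (9, -5), (5, 10), (-9, 9)]

Jarvis march: at each step, from the current hull vertex p, select the next vertex q as the point such that every other point lies strictly to the left of (or on) the directed line p → q. (Equivalently: for every other point r, the cross product (q − p) × (r − p) ≥ 0.)
Starting point (lowest x, tie lowest y): (-10, -4). Wrap until returning to start. Resulting hull: (-10, -4), (-6, -6), (9, -5), (5, 10), (-9, 9).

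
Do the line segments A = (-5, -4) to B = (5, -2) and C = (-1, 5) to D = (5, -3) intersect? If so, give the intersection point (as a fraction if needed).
Yes; intersection at (100/23, -49/23) (t = 43/46 on AB, s = 41/46 on CD)

Parametrize AB as A + t(B − A) = (-5 + 10 t, -4 + 2 t) and CD as C + s(D − C) = (-1 + 6 s, 5 + -8 s). Solve the linear system for (t, s). Determinant = 92 ≠ 0, so a unique intersection of the containing lines exists. Solution: t = 43/46, s = 41/46 — both in [0, 1], so the segments cross. Intersection point: (100/23, -49/23).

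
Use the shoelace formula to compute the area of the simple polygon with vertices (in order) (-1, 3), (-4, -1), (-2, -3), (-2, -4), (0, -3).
Area = 14

Shoelace formula: Area = (1/2) |Σ_i (x_i · y_{i+1} − x_{i+1} · y_i)| (indices mod n). Compute each cross term:
  (-1)(-1) − (-4)(3) = 13
  (-4)(-3) − (-2)(-1) = 10
  (-2)(-4) − (-2)(-3) = 2
  (-2)(-3) − (0)(-4) = 6
  (0)(3) − (-1)(-3) = -3
Sum = 28, so (signed) Area = 28/2 = 14, |Area| = 14.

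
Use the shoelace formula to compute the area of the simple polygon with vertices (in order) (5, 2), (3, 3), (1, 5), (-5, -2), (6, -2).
Area = 44

Shoelace formula: Area = (1/2) |Σ_i (x_i · y_{i+1} − x_{i+1} · y_i)| (indices mod n). Compute each cross term:
  (5)(3) − (3)(2) = 9
  (3)(5) − (1)(3) = 12
  (1)(-2) − (-5)(5) = 23
  (-5)(-2) − (6)(-2) = 22
  (6)(2) − (5)(-2) = 22
Sum = 88, so (signed) Area = 88/2 = 44, |Area| = 44.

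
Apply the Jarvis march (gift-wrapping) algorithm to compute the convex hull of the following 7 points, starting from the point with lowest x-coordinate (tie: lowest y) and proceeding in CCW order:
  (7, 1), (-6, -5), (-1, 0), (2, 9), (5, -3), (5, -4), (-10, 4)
Hull (CCW) = [(-10, 4), (-6, -5), (5, -4), (7, 1), (2, 9)]

Jarvis march: at each step, from the current hull vertex p, select the next vertex q as the point such that every other point lies strictly to the left of (or on) the directed line p → q. (Equivalently: for every other point r, the cross product (q − p) × (r − p) ≥ 0.)
Starting point (lowest x, tie lowest y): (-10, 4). Wrap until returning to start. Resulting hull: (-10, 4), (-6, -5), (5, -4), (7, 1), (2, 9).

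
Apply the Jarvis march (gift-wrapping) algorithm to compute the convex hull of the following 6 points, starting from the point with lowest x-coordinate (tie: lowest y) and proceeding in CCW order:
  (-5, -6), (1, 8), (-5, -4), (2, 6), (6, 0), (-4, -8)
Hull (CCW) = [(-5, -6), (-4, -8), (6, 0), (1, 8), (-5, -4)]

Jarvis march: at each step, from the current hull vertex p, select the next vertex q as the point such that every other point lies strictly to the left of (or on) the directed line p → q. (Equivalently: for every other point r, the cross product (q − p) × (r − p) ≥ 0.)
Starting point (lowest x, tie lowest y): (-5, -6). Wrap until returning to start. Resulting hull: (-5, -6), (-4, -8), (6, 0), (1, 8), (-5, -4).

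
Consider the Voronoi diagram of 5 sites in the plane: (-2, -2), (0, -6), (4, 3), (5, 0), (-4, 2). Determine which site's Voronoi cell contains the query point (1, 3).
Nearest site = (4, 3)

The Voronoi cell of site s contains exactly those query points closer to s than to any other site. Compute squared distances from q = (1, 3) to each site:
  (4 − 1)² + (3 − 3)² = 9
  (5 − 1)² + (0 − 3)² = 25
  (-4 − 1)² + (2 − 3)² = 26
  (-2 − 1)² + (-2 − 3)² = 34
  (0 − 1)² + (-6 − 3)² = 82
Minimum is attained by (4, 3), so q lies in its Voronoi cell.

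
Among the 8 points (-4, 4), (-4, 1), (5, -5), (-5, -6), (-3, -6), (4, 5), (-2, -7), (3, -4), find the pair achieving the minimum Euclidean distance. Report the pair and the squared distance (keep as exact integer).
Pair = ((-3, -6), (-2, -7)); squared distance = 2

Compute all C(8, 2) = 28 pairwise squared distances (x_i − x_j)² + (y_i − y_j)². The minimum is 2, attained by the pair ((-3, -6), (-2, -7)).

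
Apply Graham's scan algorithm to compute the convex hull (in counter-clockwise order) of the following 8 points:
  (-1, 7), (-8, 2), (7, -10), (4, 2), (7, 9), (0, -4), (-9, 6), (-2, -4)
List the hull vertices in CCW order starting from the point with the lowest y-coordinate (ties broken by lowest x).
Hull (CCW) = [(7, -10), (7, 9), (-9, 6), (-8, 2), (-2, -4)]

Graham scan procedure:
  1. Find the pivot p₀ = point with lowest y (tie → lowest x): (7, -10).
  2. Sort the remaining points by polar angle around p₀.
  3. Walk through sorted points, maintaining a stack; pop the top while the last three entries make a non-left turn (cross product ≤ 0).
  4. Final stack is the convex hull in CCW order: (7, -10), (7, 9), (-9, 6), (-8, 2), (-2, -4).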